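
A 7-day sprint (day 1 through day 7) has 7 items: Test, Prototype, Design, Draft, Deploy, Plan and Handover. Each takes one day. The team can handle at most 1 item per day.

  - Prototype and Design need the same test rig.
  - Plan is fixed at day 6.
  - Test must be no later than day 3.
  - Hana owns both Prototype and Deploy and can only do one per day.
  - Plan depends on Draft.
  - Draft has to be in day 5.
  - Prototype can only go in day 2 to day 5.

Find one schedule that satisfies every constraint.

Deploy=day 4, Draft=day 5, Design=day 3, Handover=day 7, Test=day 1, Plan=day 6, Prototype=day 2

Checking: Draft(day 5) before Plan(day 6); Prototype(day 2) != Deploy(day 4); Prototype(day 2) != Design(day 3); Prototype=day 2 in [day 2,day 5]; Draft=day 5 in [day 5,day 5]; Plan=day 6 in [day 6,day 6]; Test=day 1 in [day 1,day 3]; max 1 per day (cap 1).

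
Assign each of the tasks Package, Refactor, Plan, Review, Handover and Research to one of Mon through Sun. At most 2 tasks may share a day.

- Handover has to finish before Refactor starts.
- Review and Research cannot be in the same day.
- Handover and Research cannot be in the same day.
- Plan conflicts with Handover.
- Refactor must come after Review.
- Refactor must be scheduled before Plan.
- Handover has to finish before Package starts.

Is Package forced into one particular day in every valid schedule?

No

Package can be Tue (e.g. Plan in Wed; Package in Tue; Handover in Mon; Review in Mon; Research in Wed; Refactor in Tue) or Wed (e.g. Handover=Mon; Review=Mon; Refactor=Tue; Plan=Wed; Research=Tue; Package=Wed).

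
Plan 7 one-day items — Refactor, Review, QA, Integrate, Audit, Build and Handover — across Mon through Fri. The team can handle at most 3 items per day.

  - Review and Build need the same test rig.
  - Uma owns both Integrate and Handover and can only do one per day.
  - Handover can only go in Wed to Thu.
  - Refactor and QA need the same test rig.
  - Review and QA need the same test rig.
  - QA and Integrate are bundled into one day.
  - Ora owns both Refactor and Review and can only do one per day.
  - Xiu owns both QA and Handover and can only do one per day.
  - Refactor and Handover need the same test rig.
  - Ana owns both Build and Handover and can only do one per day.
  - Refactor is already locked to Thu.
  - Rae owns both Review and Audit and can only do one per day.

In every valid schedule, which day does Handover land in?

Wed

Handover's window is Wed–Thu.
Refactor is fixed at Thu, and Handover can't share a day with Refactor.
So Handover must be Wed.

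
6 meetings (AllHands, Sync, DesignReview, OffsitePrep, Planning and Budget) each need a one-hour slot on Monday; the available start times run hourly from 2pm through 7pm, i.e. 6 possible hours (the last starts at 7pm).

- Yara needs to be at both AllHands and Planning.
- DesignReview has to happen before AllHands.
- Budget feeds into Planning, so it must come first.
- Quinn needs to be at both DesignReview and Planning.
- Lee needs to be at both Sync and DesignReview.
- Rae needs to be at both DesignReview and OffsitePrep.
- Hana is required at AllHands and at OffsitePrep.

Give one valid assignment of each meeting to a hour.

Sync -> 3pm, Budget -> 2pm, DesignReview -> 2pm, AllHands -> 3pm, OffsitePrep -> 4pm, Planning -> 4pm

Checking: DesignReview(2pm) before AllHands(3pm); Budget(2pm) before Planning(4pm); DesignReview(2pm) != Planning(4pm); AllHands(3pm) != Planning(4pm); AllHands(3pm) != OffsitePrep(4pm); Sync(3pm) != DesignReview(2pm); DesignReview(2pm) != OffsitePrep(4pm).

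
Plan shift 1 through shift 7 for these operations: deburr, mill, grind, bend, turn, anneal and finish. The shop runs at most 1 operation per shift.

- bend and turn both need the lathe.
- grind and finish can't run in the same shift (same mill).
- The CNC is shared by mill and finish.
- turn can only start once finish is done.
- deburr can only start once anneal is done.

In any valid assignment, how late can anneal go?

shift 6

Downstream work caps anneal at shift 6.
anneal at shift 6 is achievable: anneal in shift 6, deburr in shift 7, mill in shift 3, turn in shift 2, grind in shift 4, bend in shift 5, finish in shift 1.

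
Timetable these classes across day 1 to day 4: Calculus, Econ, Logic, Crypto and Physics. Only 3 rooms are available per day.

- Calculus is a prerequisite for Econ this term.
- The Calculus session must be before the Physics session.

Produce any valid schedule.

Econ=day 2; Calculus=day 1; Crypto=day 1; Logic=day 1; Physics=day 2

Checking: Calculus(day 1) before Physics(day 2); Calculus(day 1) before Econ(day 2); max 3 per day (cap 3).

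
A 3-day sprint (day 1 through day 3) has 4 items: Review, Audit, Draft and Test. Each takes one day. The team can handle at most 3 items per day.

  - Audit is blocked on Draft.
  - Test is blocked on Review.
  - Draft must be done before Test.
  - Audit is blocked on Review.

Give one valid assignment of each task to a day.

Test=day 2, Draft=day 1, Audit=day 2, Review=day 1

Checking: Review(day 1) before Test(day 2); Draft(day 1) before Audit(day 2); Review(day 1) before Audit(day 2); Draft(day 1) before Test(day 2); max 2 per day (cap 3).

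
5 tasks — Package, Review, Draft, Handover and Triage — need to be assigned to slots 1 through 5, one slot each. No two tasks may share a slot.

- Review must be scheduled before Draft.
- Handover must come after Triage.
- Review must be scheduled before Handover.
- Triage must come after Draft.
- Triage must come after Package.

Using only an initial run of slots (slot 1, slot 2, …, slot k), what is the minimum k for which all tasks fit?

The precedence chain requires at least 4 distinct slots.
With at most 1 per slot and 5 tasks, at least 5 slots are needed.
5 works (last occupied slot: 5): for example Triage -> 4, Draft -> 2, Review -> 1, Handover -> 5, Package -> 3.

5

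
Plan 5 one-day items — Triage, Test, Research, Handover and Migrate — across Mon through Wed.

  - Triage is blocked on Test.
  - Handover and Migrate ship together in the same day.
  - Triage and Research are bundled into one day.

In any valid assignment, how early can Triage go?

Precedence pushes Triage to at least Tue.
Triage at Tue is achievable: Research=Tue; Migrate=Mon; Handover=Mon; Test=Mon; Triage=Tue.

Tue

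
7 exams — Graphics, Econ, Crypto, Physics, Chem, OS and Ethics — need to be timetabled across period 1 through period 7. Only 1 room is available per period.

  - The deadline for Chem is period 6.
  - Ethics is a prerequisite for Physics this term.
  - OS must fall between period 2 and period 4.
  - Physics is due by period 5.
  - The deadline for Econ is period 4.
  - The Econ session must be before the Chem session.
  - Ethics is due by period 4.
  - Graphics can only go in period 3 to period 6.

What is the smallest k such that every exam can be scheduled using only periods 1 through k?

The precedence chain requires at least 2 distinct periods.
With at most 1 per period and 7 exams, at least 7 periods are needed.
Graphics can't be placed before period 3, so the schedule must run through at least period 3.
7 works (last occupied period: period 7): for example Ethics -> period 3; Graphics -> period 4; OS -> period 2; Chem -> period 6; Crypto -> period 7; Econ -> period 1; Physics -> period 5.

7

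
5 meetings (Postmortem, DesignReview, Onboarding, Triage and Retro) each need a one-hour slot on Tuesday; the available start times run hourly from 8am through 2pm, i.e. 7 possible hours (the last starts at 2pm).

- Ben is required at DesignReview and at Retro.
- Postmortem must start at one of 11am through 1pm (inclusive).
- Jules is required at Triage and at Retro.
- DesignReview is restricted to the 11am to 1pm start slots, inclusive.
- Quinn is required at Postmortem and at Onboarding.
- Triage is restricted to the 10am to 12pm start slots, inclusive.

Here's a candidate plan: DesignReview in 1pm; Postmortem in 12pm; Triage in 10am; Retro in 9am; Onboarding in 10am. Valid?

Triage is restricted to the 10am to 12pm start slots, inclusive — holds.
Ben is required at DesignReview and at Retro — holds.
DesignReview is restricted to the 11am to 1pm start slots, inclusive — holds.
Jules is required at Triage and at Retro — holds.
Postmortem must start at one of 11am through 1pm (inclusive) — holds.
Quinn is required at Postmortem and at Onboarding — holds.

Valid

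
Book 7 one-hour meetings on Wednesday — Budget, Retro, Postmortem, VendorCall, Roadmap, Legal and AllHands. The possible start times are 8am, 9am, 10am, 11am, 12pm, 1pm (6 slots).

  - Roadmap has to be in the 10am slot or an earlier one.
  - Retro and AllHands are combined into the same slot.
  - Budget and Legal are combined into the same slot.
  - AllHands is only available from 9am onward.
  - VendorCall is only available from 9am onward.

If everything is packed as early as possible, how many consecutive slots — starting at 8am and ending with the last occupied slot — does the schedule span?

2 slots

VendorCall can't be placed before 9am — that is slot 2 counting from 8am — so the schedule must run through at least 2 slots.
2 works (last occupied slot: 9am): for example Postmortem -> 8am, AllHands -> 9am, VendorCall -> 9am, Retro -> 9am, Budget -> 8am, Legal -> 8am, Roadmap -> 8am.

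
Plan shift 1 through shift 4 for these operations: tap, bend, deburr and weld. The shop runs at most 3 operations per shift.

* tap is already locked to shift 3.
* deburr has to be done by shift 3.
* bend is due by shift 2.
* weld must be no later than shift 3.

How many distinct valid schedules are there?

Splitting on bend: it can be shift 1 (9), shift 2 (9). Listing each branch's schedules as (tap, deburr, weld) by shift number:
bend=shift 1: (3,1,1) (3,1,2) (3,1,3) (3,2,1) (3,2,2) (3,2,3) (3,3,1) (3,3,2) (3,3,3) — 9.
bend=shift 2: (3,1,1) (3,1,2) (3,1,3) (3,2,1) (3,2,2) (3,2,3) (3,3,1) (3,3,2) (3,3,3) — 9.
Summing: 9 + 9 = 18.

18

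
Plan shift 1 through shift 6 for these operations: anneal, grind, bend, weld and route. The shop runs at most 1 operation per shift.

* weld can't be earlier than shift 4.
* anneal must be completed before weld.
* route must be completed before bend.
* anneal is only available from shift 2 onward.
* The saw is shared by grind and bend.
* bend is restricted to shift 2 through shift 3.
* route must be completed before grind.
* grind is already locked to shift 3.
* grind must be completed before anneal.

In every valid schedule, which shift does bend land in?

bend's window is shift 2–shift 3.
grind is fixed at shift 3, and bend can't share a shift with grind.
So bend must be shift 2.

shift 2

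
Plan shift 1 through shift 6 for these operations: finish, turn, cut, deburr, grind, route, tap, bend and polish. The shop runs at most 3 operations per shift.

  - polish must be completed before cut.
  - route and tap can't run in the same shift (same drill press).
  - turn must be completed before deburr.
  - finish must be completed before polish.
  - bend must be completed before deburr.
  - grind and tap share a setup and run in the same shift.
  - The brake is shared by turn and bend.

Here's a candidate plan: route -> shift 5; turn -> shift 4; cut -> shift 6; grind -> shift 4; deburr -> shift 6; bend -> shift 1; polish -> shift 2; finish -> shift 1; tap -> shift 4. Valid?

The brake is shared by turn and bend — holds.
The shop runs at most 3 operations per shift — holds.
grind and tap share a setup and run in the same shift — holds.
finish must be completed before polish — holds.
polish must be completed before cut — holds.
route and tap can't run in the same shift (same drill press) — holds.
turn must be completed before deburr — holds.
bend must be completed before deburr — holds.

Yes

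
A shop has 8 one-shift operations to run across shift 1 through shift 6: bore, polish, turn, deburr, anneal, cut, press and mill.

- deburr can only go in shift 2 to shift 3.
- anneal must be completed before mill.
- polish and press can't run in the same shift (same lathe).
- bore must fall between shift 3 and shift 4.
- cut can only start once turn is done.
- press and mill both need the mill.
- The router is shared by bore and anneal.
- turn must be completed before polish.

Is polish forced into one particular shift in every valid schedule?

No

polish can be shift 2 (e.g. mill in shift 2; press in shift 1; turn in shift 1; deburr in shift 2; bore in shift 3; anneal in shift 1; cut in shift 2; polish in shift 2) or shift 3 (e.g. anneal -> shift 1, press -> shift 1, turn -> shift 1, cut -> shift 2, bore -> shift 3, deburr -> shift 2, polish -> shift 3, mill -> shift 2).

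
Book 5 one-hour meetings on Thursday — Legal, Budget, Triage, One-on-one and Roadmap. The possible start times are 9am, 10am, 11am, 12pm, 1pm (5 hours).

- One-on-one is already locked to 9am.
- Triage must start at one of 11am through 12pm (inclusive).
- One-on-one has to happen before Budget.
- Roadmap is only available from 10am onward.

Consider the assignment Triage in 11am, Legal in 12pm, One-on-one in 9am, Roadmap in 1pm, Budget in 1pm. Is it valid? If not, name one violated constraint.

Triage must start at one of 11am through 12pm (inclusive) — holds.
One-on-one has to happen before Budget — holds.
One-on-one is already locked to 9am — holds.
Roadmap is only available from 10am onward — holds.

Yes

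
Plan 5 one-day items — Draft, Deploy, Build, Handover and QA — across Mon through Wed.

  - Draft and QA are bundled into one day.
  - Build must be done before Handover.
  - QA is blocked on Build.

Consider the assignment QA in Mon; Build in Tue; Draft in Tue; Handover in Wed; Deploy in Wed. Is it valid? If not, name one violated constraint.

No — it violates: QA is blocked on Build

Build must be done before Handover — holds.
Draft and QA are bundled into one day — violated.
QA is blocked on Build — violated.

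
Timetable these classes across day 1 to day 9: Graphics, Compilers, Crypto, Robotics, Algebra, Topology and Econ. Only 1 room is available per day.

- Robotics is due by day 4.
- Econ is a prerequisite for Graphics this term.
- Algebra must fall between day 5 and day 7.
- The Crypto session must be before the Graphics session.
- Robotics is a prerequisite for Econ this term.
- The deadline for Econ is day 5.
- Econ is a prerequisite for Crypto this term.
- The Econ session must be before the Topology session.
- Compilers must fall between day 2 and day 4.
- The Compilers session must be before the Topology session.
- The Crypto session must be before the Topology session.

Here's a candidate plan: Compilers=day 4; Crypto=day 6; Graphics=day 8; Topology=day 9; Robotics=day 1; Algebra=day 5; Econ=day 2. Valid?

Algebra must fall between day 5 and day 7 — holds.
Only 1 room is available per day — holds.
Robotics is a prerequisite for Econ this term — holds.
The Crypto session must be before the Topology session — holds.
The Crypto session must be before the Graphics session — holds.
The Compilers session must be before the Topology session — holds.
Econ is a prerequisite for Crypto this term — holds.
Econ is a prerequisite for Graphics this term — holds.
Compilers must fall between day 2 and day 4 — holds.
The deadline for Econ is day 5 — holds.
The Econ session must be before the Topology session — holds.
Robotics is due by day 4 — holds.

Valid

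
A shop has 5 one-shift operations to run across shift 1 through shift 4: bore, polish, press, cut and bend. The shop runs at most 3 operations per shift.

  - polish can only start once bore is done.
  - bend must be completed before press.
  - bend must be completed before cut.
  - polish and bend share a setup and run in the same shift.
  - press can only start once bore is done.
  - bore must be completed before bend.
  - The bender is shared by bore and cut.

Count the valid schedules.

6

Splitting on bore: it can be shift 1 (5), shift 2 (1). Listing each branch's schedules as (polish, press, cut, bend) by shift number:
bore=shift 1: (2,3,3,2) (2,3,4,2) (2,4,3,2) (2,4,4,2) (3,4,4,3) — 5.
bore=shift 2: (3,4,4,3) — 1.
Summing: 5 + 1 = 6.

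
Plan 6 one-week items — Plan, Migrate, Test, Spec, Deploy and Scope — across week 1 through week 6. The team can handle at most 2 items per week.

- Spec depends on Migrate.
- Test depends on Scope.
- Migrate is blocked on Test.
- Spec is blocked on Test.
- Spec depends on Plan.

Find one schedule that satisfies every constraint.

Spec in week 4; Scope in week 1; Migrate in week 3; Test in week 2; Deploy in week 2; Plan in week 1

Checking: Plan(week 1) before Spec(week 4); Scope(week 1) before Test(week 2); Test(week 2) before Spec(week 4); Test(week 2) before Migrate(week 3); Migrate(week 3) before Spec(week 4); max 2 per week (cap 2).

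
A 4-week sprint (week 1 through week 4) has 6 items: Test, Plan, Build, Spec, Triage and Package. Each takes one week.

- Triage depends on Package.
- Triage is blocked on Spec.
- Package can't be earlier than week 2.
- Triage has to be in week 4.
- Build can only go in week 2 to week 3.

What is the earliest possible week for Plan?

Plan at week 1 is achievable: Spec -> week 1; Test -> week 1; Plan -> week 1; Package -> week 2; Triage -> week 4; Build -> week 2.

week 1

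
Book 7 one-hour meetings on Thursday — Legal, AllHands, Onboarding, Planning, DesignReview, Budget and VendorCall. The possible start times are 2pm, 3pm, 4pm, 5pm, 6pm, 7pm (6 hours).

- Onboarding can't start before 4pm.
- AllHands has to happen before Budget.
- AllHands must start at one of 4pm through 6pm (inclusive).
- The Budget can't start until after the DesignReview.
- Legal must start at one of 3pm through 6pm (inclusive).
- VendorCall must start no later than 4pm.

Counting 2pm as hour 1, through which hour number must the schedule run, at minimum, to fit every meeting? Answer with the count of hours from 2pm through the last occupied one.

4 hours

The precedence chain requires at least 2 distinct hours.
Propagating the time windows through the other constraints, Budget can't land before 5pm — that is hour 4 counting from 2pm — so the schedule must run through at least 4 hours.
4 works (last occupied hour: 5pm): for example DesignReview=2pm; AllHands=4pm; VendorCall=2pm; Legal=3pm; Onboarding=4pm; Planning=2pm; Budget=5pm.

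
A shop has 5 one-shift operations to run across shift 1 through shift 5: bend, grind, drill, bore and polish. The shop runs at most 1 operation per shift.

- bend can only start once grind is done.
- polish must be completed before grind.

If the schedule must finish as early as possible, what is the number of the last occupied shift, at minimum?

5

The precedence chain requires at least 3 distinct shifts.
With at most 1 per shift and 5 operations, at least 5 shifts are needed.
5 works (last occupied shift: shift 5): for example bore -> shift 5; grind -> shift 2; polish -> shift 1; drill -> shift 4; bend -> shift 3.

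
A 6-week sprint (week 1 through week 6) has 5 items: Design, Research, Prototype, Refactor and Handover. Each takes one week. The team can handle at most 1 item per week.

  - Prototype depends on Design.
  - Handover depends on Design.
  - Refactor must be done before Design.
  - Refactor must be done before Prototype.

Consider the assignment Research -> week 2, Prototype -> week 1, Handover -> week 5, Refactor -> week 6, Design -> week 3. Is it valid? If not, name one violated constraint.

No — it violates: Refactor must be done before Prototype

Handover depends on Design — holds.
Refactor must be done before Prototype — violated.
The team can handle at most 1 item per week — holds.
Prototype depends on Design — violated.
Refactor must be done before Design — violated.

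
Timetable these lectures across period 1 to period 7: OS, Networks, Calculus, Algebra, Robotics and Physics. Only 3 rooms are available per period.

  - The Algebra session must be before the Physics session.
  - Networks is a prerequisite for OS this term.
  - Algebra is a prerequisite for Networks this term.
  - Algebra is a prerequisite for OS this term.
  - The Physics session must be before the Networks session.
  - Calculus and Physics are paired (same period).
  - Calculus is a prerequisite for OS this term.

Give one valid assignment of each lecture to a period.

OS in period 4, Calculus in period 2, Physics in period 2, Algebra in period 1, Robotics in period 1, Networks in period 3

Checking: Networks(period 3) before OS(period 4); Physics(period 2) before Networks(period 3); Algebra(period 1) before Networks(period 3); Algebra(period 1) before Physics(period 2); Calculus(period 2) before OS(period 4); Algebra(period 1) before OS(period 4); Calculus = Physics = period 2; max 2 per period (cap 3).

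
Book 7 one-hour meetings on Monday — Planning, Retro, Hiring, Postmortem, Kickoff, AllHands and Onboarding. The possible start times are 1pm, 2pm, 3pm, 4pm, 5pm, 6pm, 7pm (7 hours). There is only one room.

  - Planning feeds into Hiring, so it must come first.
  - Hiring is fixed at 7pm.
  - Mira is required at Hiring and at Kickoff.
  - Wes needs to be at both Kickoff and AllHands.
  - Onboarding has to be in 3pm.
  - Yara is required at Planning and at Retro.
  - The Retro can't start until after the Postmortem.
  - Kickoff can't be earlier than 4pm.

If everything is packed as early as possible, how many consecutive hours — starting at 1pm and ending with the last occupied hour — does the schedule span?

The precedence chain requires at least 2 distinct hours.
With at most 1 per hour and 7 meetings, at least 7 hours are needed.
Hiring can't be placed before 7pm — that is hour 7 counting from 1pm — so the schedule must run through at least 7 hours.
7 works (last occupied hour: 7pm): for example Postmortem -> 2pm, Retro -> 5pm, Kickoff -> 4pm, Onboarding -> 3pm, AllHands -> 6pm, Planning -> 1pm, Hiring -> 7pm.

7 hours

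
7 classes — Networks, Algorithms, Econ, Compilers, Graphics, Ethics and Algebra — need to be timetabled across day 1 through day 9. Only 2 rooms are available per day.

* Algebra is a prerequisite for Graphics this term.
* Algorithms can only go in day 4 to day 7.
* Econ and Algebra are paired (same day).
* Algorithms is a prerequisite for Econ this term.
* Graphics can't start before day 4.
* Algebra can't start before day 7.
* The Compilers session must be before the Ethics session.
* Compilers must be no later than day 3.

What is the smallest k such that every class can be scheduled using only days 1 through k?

The precedence chain requires at least 3 distinct days.
With at most 2 per day and 7 classes, at least 4 days are needed.
Propagating the time windows through the other constraints, Graphics can't land before day 8, so the schedule must run through at least day 8.
8 works (last occupied day: day 8): for example Econ=day 7, Ethics=day 2, Algebra=day 7, Compilers=day 1, Graphics=day 8, Algorithms=day 4, Networks=day 1.

8 days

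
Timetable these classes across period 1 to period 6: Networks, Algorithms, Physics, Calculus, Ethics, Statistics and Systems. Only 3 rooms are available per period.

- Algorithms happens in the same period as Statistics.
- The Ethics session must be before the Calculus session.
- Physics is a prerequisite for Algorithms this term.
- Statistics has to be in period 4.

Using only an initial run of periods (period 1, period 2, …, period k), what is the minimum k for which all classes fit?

4 periods

The precedence chain requires at least 2 distinct periods.
With at most 3 per period and 7 classes, at least 3 periods are needed.
Statistics can't be placed before period 4, so the schedule must run through at least period 4.
4 works (last occupied period: period 4): for example Systems -> period 2, Networks -> period 1, Ethics -> period 1, Calculus -> period 2, Physics -> period 1, Statistics -> period 4, Algorithms -> period 4.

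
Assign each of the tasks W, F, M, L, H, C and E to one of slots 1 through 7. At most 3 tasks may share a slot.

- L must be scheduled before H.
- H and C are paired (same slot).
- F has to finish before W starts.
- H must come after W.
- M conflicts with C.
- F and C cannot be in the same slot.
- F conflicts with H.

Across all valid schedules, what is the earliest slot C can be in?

C must be in the same slot as H, which can't be before 3, so C is at least 3.
C at 3 is achievable: W in 2, M in 1, E in 2, H in 3, C in 3, F in 1, L in 1.

3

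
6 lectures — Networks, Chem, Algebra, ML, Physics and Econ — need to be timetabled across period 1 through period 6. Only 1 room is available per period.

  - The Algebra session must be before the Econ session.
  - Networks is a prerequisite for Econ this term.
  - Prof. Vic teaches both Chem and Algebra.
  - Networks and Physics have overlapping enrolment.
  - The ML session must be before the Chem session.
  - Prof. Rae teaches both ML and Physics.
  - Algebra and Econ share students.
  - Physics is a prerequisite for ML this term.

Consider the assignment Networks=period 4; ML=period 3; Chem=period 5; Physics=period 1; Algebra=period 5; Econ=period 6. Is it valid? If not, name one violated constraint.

Physics is a prerequisite for ML this term — holds.
Prof. Vic teaches both Chem and Algebra — violated.
Networks and Physics have overlapping enrolment — holds.
The ML session must be before the Chem session — holds.
Networks is a prerequisite for Econ this term — holds.
Algebra and Econ share students — holds.
Only 1 room is available per period — violated.
The Algebra session must be before the Econ session — holds.
Prof. Rae teaches both ML and Physics — holds.

Invalid. Prof. Vic teaches both Chem and Algebra.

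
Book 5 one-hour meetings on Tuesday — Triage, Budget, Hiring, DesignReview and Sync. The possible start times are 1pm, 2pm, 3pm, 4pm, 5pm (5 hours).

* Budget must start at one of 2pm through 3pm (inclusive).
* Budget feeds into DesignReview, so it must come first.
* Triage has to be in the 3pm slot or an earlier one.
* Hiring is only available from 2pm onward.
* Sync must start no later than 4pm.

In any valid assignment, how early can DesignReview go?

3pm

Precedence pushes DesignReview to at least 3pm.
DesignReview at 3pm is achievable: Budget=2pm; DesignReview=3pm; Triage=1pm; Sync=1pm; Hiring=2pm.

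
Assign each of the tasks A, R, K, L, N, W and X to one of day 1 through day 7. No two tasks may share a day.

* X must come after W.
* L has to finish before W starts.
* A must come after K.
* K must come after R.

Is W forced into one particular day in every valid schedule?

W can be day 2 (e.g. W=day 2; R=day 3; K=day 4; A=day 5; N=day 7; X=day 6; L=day 1) or day 3 (e.g. W -> day 3, A -> day 5, K -> day 4, N -> day 7, L -> day 2, R -> day 1, X -> day 6).

No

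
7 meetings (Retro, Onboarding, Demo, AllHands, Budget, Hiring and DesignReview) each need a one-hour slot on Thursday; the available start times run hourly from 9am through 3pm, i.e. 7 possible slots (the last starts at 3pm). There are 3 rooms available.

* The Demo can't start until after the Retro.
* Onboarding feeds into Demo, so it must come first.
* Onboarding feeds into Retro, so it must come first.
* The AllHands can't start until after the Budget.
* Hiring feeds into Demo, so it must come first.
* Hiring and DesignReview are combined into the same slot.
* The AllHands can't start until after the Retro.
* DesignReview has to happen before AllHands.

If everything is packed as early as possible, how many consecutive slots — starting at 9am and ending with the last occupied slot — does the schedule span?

The precedence chain requires at least 3 distinct slots.
With at most 3 per slot and 7 meetings, at least 3 slots are needed.
3 works (last occupied slot: 11am): for example Demo in 11am, Retro in 10am, AllHands in 11am, Budget in 9am, Hiring in 10am, Onboarding in 9am, DesignReview in 10am.

3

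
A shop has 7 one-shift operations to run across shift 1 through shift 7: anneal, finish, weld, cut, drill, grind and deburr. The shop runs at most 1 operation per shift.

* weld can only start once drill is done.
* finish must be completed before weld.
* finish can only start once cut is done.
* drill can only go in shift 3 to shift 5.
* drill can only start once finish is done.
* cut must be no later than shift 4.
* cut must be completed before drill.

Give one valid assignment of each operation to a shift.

finish in shift 2; cut in shift 1; drill in shift 3; deburr in shift 7; grind in shift 6; anneal in shift 5; weld in shift 4

Checking: cut(shift 1) before finish(shift 2); finish(shift 2) before weld(shift 4); finish(shift 2) before drill(shift 3); drill(shift 3) before weld(shift 4); cut(shift 1) before drill(shift 3); drill=shift 3 in [shift 3,shift 5]; cut=shift 1 in [shift 1,shift 4]; max 1 per shift (cap 1).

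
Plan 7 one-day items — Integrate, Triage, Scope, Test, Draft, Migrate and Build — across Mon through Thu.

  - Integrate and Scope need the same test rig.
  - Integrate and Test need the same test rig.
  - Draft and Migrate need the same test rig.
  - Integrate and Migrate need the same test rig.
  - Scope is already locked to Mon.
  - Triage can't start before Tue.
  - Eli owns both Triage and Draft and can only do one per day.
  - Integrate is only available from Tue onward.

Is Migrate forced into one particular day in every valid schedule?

No

Migrate can be Mon (e.g. Triage in Tue; Migrate in Mon; Build in Mon; Integrate in Tue; Draft in Wed; Test in Mon; Scope in Mon) or Tue (e.g. Integrate in Wed; Triage in Tue; Test in Mon; Migrate in Tue; Draft in Mon; Scope in Mon; Build in Mon).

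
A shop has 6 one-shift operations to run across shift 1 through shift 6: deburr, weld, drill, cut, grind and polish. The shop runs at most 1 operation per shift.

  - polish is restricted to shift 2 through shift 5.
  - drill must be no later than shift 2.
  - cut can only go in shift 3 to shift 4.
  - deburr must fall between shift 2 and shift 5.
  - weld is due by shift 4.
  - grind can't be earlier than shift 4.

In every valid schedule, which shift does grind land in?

shift 6

Grind is available from shift 4.
So grind is pinned to shift 6.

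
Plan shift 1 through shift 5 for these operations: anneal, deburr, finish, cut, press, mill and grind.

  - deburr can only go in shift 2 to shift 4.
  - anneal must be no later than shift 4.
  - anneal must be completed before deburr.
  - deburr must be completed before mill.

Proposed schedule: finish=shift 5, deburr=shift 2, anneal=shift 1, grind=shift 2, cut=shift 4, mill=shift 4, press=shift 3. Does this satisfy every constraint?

Yes, all constraints hold

deburr can only go in shift 2 to shift 4 — holds.
deburr must be completed before mill — holds.
anneal must be completed before deburr — holds.
anneal must be no later than shift 4 — holds.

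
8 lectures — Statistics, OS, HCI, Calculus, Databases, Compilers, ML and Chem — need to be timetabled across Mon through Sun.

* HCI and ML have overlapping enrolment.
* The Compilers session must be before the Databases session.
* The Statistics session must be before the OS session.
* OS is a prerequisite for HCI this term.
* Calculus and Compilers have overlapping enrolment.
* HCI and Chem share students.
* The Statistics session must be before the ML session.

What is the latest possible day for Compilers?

Sat

Downstream work caps Compilers at Sat.
Compilers at Sat is achievable: Databases=Sun; Statistics=Mon; Chem=Mon; ML=Tue; Calculus=Mon; Compilers=Sat; HCI=Wed; OS=Tue.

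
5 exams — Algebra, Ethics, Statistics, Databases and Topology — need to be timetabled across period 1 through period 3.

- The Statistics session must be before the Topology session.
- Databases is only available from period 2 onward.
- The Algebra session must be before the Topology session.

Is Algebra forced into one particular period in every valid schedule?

Algebra can be period 1 (e.g. Databases=period 2; Topology=period 2; Algebra=period 1; Statistics=period 1; Ethics=period 1) or period 2 (e.g. Statistics -> period 1, Ethics -> period 1, Topology -> period 3, Algebra -> period 2, Databases -> period 2).

No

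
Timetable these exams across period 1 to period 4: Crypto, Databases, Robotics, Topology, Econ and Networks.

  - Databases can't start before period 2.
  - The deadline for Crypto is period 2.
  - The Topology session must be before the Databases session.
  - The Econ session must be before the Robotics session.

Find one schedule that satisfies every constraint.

Crypto in period 1, Robotics in period 2, Econ in period 1, Databases in period 2, Topology in period 1, Networks in period 1

Checking: Econ(period 1) before Robotics(period 2); Topology(period 1) before Databases(period 2); Crypto=period 1 in [period 1,period 2]; Databases=period 2 in [period 2,period 4].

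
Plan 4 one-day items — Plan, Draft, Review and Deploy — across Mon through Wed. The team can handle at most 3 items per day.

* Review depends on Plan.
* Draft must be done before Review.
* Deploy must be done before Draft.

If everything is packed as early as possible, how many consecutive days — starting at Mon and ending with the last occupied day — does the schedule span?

The precedence chain requires at least 3 distinct days.
With at most 3 per day and 4 tasks, at least 2 days are needed.
3 works (last occupied day: Wed): for example Deploy=Mon; Draft=Tue; Review=Wed; Plan=Mon.

3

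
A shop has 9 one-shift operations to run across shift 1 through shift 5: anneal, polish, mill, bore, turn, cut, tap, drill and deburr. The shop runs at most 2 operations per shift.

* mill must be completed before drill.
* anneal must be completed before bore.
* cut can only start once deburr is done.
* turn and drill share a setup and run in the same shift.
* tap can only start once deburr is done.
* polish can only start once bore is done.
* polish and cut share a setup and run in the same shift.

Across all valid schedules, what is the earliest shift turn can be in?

Turn must be in the same shift as drill, which can't be before shift 2, so turn is at least shift 2.
turn at shift 2 is achievable: polish=shift 4; deburr=shift 3; drill=shift 2; tap=shift 5; bore=shift 3; turn=shift 2; cut=shift 4; mill=shift 1; anneal=shift 1.

shift 2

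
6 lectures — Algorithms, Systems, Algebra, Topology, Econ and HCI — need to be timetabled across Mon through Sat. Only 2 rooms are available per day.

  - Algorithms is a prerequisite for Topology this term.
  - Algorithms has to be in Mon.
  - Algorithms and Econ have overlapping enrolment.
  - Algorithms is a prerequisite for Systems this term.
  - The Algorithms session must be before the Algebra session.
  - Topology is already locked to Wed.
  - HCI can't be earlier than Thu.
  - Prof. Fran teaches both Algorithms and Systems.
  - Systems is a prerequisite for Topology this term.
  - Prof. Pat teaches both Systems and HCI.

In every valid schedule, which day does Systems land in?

Tue

Algorithms is fixed at Mon and must come before Systems, so Systems is at least Tue.
Topology is fixed at Wed and must come after Systems, so Systems is at most Tue.
So Systems must be Tue.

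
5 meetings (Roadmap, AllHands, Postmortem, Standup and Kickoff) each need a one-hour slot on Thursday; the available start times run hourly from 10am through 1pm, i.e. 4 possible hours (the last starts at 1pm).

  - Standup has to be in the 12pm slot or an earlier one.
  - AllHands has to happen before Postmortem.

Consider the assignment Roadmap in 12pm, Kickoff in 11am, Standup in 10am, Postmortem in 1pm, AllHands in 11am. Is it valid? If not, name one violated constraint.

Standup has to be in the 12pm slot or an earlier one — holds.
AllHands has to happen before Postmortem — holds.

Valid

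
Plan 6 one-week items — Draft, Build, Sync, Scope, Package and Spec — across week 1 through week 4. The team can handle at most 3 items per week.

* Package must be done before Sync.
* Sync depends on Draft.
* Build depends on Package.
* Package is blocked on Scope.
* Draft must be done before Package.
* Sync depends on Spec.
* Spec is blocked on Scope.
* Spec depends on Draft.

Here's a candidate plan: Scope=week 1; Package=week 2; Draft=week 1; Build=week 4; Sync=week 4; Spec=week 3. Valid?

Package must be done before Sync — holds.
Sync depends on Spec — holds.
Sync depends on Draft — holds.
The team can handle at most 3 items per week — holds.
Draft must be done before Package — holds.
Package is blocked on Scope — holds.
Spec is blocked on Scope — holds.
Build depends on Package — holds.
Spec depends on Draft — holds.

Yes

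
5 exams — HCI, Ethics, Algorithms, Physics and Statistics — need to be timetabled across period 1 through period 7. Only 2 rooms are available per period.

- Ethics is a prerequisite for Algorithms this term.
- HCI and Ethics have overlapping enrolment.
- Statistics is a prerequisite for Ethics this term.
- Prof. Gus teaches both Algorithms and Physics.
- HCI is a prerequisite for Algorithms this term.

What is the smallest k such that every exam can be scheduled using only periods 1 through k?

The precedence chain requires at least 3 distinct periods.
With at most 2 per period and 5 exams, at least 3 periods are needed.
3 works (last occupied period: period 3): for example Algorithms -> period 3, Physics -> period 2, Statistics -> period 1, Ethics -> period 2, HCI -> period 1.

3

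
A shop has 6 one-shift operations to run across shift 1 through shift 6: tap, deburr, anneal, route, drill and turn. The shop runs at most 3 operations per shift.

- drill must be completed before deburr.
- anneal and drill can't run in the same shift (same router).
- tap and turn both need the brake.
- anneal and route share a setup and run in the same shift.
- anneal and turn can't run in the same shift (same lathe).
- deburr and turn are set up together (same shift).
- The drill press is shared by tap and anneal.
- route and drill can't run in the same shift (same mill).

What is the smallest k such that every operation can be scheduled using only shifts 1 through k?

3

The precedence chain requires at least 2 distinct shifts.
With at most 3 per shift and 6 operations, at least 2 shifts are needed.
Could 2 shifts be enough, i.e. nothing placed later than shift 2? No: deburr must come after drill (at shift 1 or later) → {shift 2}; turn must be in the same shift as deburr (in {shift 2}) → {shift 2}; anneal can't share with turn (shift 2) → {shift 1}; tap can't share with turn (shift 2) → {shift 1}; anneal can't share with tap (shift 1) → nothing is left.
So 2 shifts is not enough.
3 works (last occupied shift: shift 3): for example route in shift 3; tap in shift 1; deburr in shift 2; anneal in shift 3; drill in shift 1; turn in shift 2.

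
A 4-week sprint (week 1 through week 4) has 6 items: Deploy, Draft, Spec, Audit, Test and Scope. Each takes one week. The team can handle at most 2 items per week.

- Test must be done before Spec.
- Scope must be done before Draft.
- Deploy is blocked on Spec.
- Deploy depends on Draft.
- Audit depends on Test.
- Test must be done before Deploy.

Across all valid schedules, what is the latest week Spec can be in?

Precedence pushes Spec to at least week 2; downstream work caps Spec at week 3.
Spec at week 3 is achievable: Scope -> week 1; Draft -> week 2; Test -> week 1; Spec -> week 3; Deploy -> week 4; Audit -> week 2.

week 3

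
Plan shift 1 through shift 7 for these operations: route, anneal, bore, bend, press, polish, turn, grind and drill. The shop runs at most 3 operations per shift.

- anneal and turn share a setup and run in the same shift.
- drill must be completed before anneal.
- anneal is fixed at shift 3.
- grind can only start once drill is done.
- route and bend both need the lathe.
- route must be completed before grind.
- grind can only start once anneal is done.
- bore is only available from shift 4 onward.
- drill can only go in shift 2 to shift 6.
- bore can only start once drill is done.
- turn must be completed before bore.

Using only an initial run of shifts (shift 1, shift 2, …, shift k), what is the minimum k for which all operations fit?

The precedence chain requires at least 3 distinct shifts.
With at most 3 per shift and 9 operations, at least 3 shifts are needed.
bore can't be placed before shift 4, so the schedule must run through at least shift 4.
4 works (last occupied shift: shift 4): for example press -> shift 1; bore -> shift 4; drill -> shift 2; bend -> shift 2; polish -> shift 1; anneal -> shift 3; route -> shift 1; turn -> shift 3; grind -> shift 4.

4 shifts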